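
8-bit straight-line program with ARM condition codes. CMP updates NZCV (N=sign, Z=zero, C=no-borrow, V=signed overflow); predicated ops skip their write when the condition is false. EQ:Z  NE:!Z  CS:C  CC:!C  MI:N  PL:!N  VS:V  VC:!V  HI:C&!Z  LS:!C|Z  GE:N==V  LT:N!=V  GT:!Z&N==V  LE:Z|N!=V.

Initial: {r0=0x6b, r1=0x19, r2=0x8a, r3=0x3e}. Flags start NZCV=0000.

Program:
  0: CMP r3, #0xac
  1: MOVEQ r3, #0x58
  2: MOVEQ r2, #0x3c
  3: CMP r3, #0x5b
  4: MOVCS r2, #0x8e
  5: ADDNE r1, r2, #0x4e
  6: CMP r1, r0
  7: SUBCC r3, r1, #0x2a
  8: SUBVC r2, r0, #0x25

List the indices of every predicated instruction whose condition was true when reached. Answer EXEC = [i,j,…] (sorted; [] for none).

[0] flags=1001 → (cmp)
[1] flags=1001 EQ?F → skip
[2] flags=1001 EQ?F → skip
[3] flags=1000 → (cmp)
[4] flags=1000 CS?F → skip
[5] flags=1000 NE?T → r1=0xd8
[6] flags=0011 → (cmp)
[7] flags=0011 CC?F → skip
[8] flags=0011 VC?F → skip

EXEC = [5]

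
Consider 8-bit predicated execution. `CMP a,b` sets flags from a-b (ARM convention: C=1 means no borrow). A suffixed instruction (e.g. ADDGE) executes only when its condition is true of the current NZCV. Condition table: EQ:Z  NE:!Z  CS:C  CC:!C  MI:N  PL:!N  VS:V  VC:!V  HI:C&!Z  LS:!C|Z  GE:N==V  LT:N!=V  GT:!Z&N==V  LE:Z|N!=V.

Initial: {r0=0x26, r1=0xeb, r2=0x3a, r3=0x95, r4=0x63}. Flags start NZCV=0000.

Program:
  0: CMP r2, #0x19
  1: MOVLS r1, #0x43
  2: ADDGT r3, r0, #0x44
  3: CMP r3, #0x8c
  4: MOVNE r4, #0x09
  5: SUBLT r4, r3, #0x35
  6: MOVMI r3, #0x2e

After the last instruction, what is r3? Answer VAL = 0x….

0: ✓ CMP  NZCV=0010
1: · MOVLS
2: ✓ ADDGT  r3←0x6a
3: ✓ CMP  NZCV=1001
4: ✓ MOVNE  r4←0x09
5: · SUBLT
6: ✓ MOVMI  r3←0x2e

VAL = 0x2e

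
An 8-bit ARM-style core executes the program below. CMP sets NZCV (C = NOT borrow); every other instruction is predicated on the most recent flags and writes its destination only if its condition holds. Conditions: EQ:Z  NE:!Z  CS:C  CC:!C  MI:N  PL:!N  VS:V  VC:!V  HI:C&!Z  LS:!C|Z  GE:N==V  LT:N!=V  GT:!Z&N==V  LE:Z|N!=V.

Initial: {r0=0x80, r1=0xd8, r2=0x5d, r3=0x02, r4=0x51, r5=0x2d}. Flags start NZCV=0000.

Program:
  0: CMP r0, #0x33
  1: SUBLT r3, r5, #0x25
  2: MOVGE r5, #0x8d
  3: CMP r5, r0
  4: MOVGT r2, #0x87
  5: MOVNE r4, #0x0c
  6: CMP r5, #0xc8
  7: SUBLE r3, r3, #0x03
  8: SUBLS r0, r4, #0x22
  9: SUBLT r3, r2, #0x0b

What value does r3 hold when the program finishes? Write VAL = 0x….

[0] flags=0011 → (cmp)
[1] flags=0011 LT?T → r3=0x08
[2] flags=0011 GE?F → skip
[3] flags=1001 → (cmp)
[4] flags=1001 GT?T → r2=0x87
[5] flags=1001 NE?T → r4=0x0c
[6] flags=0000 → (cmp)
[7] flags=0000 LE?F → skip
[8] flags=0000 LS?T → r0=0xea
[9] flags=0000 LT?F → skip

VAL = 0x08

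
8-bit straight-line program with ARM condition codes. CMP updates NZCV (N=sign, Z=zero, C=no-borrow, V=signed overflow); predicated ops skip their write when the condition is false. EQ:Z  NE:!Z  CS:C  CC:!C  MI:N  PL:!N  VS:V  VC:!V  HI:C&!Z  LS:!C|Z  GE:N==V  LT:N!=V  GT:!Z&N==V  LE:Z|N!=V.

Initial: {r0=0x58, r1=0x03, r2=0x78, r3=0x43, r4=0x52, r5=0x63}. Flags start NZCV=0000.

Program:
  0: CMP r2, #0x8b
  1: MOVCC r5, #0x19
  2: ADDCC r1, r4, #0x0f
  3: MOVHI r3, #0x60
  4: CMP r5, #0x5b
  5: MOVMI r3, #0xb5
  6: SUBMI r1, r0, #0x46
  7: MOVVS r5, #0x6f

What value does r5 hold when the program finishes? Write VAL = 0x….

[0] flags=1001 → (cmp)
[1] flags=1001 CC?T → r5=0x19
[2] flags=1001 CC?T → r1=0x61
[3] flags=1001 HI?F → skip
[4] flags=1000 → (cmp)
[5] flags=1000 MI?T → r3=0xb5
[6] flags=1000 MI?T → r1=0x12
[7] flags=1000 VS?F → skip

VAL = 0x19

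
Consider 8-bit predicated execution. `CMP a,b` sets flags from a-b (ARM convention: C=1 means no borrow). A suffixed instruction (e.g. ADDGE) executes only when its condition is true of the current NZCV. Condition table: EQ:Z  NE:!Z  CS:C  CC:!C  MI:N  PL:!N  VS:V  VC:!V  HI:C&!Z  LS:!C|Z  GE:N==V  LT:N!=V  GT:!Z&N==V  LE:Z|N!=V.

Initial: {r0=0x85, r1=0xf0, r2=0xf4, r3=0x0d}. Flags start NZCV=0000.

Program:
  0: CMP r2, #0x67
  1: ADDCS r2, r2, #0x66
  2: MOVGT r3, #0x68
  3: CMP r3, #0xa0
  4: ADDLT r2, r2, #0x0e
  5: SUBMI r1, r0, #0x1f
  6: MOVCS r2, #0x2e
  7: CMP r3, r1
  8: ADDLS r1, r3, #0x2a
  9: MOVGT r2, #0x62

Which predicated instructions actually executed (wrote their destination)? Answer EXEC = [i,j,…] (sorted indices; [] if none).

0: ✓ CMP  NZCV=1010
1: ✓ ADDCS  r2←0x5a
2: · MOVGT
3: ✓ CMP  NZCV=0000
4: · ADDLT
5: · SUBMI
6: · MOVCS
7: ✓ CMP  NZCV=0000
8: ✓ ADDLS  r1←0x37
9: ✓ MOVGT  r2←0x62

EXEC = [1,8,9]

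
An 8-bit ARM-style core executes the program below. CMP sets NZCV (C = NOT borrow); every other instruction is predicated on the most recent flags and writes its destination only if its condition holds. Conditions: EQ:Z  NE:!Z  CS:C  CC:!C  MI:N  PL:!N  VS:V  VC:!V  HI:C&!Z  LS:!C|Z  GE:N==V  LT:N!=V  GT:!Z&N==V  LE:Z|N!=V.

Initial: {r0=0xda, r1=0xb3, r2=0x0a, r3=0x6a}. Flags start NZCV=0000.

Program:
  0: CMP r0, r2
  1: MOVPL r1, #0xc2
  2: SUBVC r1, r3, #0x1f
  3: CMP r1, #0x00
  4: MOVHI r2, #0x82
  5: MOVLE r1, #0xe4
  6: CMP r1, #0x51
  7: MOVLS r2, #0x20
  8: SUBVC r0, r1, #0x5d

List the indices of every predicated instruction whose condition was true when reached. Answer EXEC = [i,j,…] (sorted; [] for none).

[0] flags=1010 → (cmp)
[1] flags=1010 PL?F → skip
[2] flags=1010 VC?T → r1=0x4b
[3] flags=0010 → (cmp)
[4] flags=0010 HI?T → r2=0x82
[5] flags=0010 LE?F → skip
[6] flags=1000 → (cmp)
[7] flags=1000 LS?T → r2=0x20
[8] flags=1000 VC?T → r0=0xee

EXEC = [2,4,7,8]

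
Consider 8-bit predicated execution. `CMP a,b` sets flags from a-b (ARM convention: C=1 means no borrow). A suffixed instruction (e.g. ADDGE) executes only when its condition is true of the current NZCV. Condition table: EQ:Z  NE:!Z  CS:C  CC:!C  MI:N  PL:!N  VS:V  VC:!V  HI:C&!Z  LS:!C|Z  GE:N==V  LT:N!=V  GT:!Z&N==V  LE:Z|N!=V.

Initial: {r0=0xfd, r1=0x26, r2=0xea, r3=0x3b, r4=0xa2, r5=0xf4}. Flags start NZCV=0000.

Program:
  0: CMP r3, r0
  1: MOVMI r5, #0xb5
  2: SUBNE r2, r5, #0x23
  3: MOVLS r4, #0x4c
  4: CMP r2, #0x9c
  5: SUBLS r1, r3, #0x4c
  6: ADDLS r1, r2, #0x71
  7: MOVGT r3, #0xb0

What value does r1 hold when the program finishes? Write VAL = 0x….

[0] flags=0000 → (cmp)
[1] flags=0000 MI?F → skip
[2] flags=0000 NE?T → r2=0xd1
[3] flags=0000 LS?T → r4=0x4c
[4] flags=0010 → (cmp)
[5] flags=0010 LS?F → skip
[6] flags=0010 LS?F → skip
[7] flags=0010 GT?T → r3=0xb0

VAL = 0x26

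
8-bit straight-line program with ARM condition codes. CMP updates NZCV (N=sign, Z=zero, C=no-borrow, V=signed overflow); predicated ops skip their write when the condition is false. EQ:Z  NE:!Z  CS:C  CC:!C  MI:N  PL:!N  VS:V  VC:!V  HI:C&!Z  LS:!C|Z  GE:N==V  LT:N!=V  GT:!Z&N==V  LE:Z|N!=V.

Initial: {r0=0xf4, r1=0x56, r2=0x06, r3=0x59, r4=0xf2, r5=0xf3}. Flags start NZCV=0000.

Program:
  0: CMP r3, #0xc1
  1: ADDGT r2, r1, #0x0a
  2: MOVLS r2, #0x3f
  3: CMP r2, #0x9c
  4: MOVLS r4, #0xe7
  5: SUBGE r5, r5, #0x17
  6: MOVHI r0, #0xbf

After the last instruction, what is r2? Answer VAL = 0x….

VAL = 0x3f

0: ✓ CMP  NZCV=1001
1: ✓ ADDGT  r2←0x60
2: ✓ MOVLS  r2←0x3f
3: ✓ CMP  NZCV=1001
4: ✓ MOVLS  r4←0xe7
5: ✓ SUBGE  r5←0xdc
6: · MOVHI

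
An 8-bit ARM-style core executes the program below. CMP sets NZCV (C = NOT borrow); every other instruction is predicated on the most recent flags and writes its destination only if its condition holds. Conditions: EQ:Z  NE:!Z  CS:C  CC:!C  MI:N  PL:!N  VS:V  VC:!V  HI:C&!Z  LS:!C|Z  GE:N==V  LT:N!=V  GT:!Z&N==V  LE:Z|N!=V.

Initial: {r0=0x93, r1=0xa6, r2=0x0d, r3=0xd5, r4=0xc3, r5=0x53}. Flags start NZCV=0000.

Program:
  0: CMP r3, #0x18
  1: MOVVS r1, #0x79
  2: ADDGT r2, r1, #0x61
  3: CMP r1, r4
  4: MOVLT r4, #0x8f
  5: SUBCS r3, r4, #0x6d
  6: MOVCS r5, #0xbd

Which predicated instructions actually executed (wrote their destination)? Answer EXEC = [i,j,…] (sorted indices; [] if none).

EXEC = [4]

[0] flags=1010 → (cmp)
[1] flags=1010 VS?F → skip
[2] flags=1010 GT?F → skip
[3] flags=1000 → (cmp)
[4] flags=1000 LT?T → r4=0x8f
[5] flags=1000 CS?F → skip
[6] flags=1000 CS?F → skip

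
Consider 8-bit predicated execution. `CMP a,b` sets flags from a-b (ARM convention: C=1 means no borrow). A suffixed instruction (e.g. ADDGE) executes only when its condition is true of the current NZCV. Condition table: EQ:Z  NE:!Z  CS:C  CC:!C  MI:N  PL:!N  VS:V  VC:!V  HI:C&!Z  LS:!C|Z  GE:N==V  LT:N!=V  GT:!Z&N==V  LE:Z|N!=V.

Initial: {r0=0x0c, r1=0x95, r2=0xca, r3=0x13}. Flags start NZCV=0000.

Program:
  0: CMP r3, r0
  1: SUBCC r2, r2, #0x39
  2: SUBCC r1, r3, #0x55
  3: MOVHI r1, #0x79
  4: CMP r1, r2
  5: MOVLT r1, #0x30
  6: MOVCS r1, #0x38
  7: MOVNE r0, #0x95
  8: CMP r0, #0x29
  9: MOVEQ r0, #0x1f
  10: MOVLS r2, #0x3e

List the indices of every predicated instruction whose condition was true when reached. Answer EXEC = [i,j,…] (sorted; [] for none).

[0] flags=0010 → (cmp)
[1] flags=0010 CC?F → skip
[2] flags=0010 CC?F → skip
[3] flags=0010 HI?T → r1=0x79
[4] flags=1001 → (cmp)
[5] flags=1001 LT?F → skip
[6] flags=1001 CS?F → skip
[7] flags=1001 NE?T → r0=0x95
[8] flags=0011 → (cmp)
[9] flags=0011 EQ?F → skip
[10] flags=0011 LS?F → skip

EXEC = [3,7]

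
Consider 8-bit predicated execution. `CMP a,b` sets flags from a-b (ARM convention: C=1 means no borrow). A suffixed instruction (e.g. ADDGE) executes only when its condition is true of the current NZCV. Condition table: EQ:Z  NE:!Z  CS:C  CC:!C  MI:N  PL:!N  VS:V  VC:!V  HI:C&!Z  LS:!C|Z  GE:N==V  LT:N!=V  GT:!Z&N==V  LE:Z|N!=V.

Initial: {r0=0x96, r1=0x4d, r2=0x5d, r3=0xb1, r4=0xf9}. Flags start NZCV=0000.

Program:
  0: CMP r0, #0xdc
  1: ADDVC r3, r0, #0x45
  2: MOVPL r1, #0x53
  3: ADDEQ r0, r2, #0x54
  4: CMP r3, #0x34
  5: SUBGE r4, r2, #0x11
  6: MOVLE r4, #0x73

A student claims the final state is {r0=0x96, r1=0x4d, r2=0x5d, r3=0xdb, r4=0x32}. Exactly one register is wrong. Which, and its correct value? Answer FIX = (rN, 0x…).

FIX = (r4, 0x73)

0: ✓ CMP  NZCV=1000
1: ✓ ADDVC  r3←0xdb
2: · MOVPL
3: · ADDEQ
4: ✓ CMP  NZCV=1010
5: · SUBGE
6: ✓ MOVLE  r4←0x73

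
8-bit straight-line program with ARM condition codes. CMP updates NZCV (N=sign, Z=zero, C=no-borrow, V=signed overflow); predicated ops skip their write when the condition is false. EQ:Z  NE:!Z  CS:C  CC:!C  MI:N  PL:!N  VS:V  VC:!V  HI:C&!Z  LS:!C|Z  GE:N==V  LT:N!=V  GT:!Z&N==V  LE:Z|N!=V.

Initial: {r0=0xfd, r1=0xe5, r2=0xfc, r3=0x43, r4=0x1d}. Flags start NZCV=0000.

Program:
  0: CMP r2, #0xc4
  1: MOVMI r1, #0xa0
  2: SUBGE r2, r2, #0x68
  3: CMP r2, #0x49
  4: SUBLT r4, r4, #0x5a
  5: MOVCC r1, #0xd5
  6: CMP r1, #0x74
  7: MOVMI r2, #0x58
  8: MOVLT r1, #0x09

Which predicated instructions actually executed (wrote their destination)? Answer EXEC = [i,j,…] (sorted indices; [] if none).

EXEC = [2,4,8]

[0] flags=0010 → (cmp)
[1] flags=0010 MI?F → skip
[2] flags=0010 GE?T → r2=0x94
[3] flags=0011 → (cmp)
[4] flags=0011 LT?T → r4=0xc3
[5] flags=0011 CC?F → skip
[6] flags=0011 → (cmp)
[7] flags=0011 MI?F → skip
[8] flags=0011 LT?T → r1=0x09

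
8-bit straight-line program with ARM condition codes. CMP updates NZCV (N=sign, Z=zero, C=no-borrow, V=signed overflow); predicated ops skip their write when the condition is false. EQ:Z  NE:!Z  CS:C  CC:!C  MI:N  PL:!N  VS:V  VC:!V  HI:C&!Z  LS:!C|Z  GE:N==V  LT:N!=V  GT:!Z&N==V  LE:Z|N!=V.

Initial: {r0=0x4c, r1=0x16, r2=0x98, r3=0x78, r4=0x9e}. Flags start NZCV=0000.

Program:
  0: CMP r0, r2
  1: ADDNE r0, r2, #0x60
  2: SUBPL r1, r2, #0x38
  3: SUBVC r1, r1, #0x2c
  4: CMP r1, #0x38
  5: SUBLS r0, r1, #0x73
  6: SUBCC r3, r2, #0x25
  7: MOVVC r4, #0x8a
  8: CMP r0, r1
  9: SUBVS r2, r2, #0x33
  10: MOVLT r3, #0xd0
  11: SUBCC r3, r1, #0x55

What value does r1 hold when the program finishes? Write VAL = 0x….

VAL = 0x16

[0] flags=1001 → (cmp)
[1] flags=1001 NE?T → r0=0xf8
[2] flags=1001 PL?F → skip
[3] flags=1001 VC?F → skip
[4] flags=1000 → (cmp)
[5] flags=1000 LS?T → r0=0xa3
[6] flags=1000 CC?T → r3=0x73
[7] flags=1000 VC?T → r4=0x8a
[8] flags=1010 → (cmp)
[9] flags=1010 VS?F → skip
[10] flags=1010 LT?T → r3=0xd0
[11] flags=1010 CC?F → skip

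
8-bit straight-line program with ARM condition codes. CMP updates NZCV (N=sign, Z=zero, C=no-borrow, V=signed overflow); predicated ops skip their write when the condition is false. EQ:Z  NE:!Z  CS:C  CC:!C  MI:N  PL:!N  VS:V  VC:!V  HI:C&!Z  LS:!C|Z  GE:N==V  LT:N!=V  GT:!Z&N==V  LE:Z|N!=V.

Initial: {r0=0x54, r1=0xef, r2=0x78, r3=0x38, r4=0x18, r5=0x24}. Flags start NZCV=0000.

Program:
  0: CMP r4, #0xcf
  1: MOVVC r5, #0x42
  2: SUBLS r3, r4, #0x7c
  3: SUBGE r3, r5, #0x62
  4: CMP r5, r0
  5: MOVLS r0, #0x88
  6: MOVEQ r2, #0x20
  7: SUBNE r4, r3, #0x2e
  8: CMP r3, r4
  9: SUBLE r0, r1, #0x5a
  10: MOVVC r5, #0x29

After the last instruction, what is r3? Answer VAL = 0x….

VAL = 0xe0

0: ✓ CMP  NZCV=0000
1: ✓ MOVVC  r5←0x42
2: ✓ SUBLS  r3←0x9c
3: ✓ SUBGE  r3←0xe0
4: ✓ CMP  NZCV=1000
5: ✓ MOVLS  r0←0x88
6: · MOVEQ
7: ✓ SUBNE  r4←0xb2
8: ✓ CMP  NZCV=0010
9: · SUBLE
10: ✓ MOVVC  r5←0x29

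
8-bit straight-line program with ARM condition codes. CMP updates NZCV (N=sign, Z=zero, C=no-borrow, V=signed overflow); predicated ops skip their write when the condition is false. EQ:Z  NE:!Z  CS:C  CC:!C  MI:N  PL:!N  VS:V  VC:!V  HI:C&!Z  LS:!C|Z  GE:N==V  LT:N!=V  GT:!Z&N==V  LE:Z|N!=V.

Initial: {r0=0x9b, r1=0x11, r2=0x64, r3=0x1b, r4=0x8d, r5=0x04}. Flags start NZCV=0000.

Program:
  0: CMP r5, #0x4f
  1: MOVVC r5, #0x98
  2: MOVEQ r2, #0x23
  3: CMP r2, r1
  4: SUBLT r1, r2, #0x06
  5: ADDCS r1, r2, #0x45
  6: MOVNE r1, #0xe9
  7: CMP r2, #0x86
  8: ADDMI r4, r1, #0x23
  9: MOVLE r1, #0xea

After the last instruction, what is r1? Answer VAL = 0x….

[0] flags=1000 → (cmp)
[1] flags=1000 VC?T → r5=0x98
[2] flags=1000 EQ?F → skip
[3] flags=0010 → (cmp)
[4] flags=0010 LT?F → skip
[5] flags=0010 CS?T → r1=0xa9
[6] flags=0010 NE?T → r1=0xe9
[7] flags=1001 → (cmp)
[8] flags=1001 MI?T → r4=0x0c
[9] flags=1001 LE?F → skip

VAL = 0xe9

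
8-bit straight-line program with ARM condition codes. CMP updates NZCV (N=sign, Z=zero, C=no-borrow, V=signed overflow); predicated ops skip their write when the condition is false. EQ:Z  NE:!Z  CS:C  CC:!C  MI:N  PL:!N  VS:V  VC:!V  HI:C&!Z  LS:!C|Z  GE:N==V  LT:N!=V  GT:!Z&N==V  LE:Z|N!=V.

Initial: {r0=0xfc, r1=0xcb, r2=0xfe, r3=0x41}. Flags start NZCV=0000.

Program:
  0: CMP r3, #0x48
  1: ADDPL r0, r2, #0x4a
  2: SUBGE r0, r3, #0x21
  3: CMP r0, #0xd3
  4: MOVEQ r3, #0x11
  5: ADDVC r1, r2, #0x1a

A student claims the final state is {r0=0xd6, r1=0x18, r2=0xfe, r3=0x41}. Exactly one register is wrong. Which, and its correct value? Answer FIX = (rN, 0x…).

FIX = (r0, 0xfc)

[0] flags=1000 → (cmp)
[1] flags=1000 PL?F → skip
[2] flags=1000 GE?F → skip
[3] flags=0010 → (cmp)
[4] flags=0010 EQ?F → skip
[5] flags=0010 VC?T → r1=0x18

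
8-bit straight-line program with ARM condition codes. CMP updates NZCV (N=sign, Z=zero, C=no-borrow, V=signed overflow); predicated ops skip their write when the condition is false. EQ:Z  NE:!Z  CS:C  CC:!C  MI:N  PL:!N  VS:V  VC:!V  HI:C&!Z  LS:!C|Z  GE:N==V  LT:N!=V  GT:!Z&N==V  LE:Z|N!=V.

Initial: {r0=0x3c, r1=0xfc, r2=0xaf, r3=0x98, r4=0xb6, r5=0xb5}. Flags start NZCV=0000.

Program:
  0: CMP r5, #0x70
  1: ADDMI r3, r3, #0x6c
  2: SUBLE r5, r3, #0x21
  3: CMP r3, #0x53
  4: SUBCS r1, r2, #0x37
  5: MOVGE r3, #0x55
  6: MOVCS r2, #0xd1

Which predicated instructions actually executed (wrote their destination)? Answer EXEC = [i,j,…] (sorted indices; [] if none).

EXEC = [2,4,6]

0: ✓ CMP  NZCV=0011
1: · ADDMI
2: ✓ SUBLE  r5←0x77
3: ✓ CMP  NZCV=0011
4: ✓ SUBCS  r1←0x78
5: · MOVGE
6: ✓ MOVCS  r2←0xd1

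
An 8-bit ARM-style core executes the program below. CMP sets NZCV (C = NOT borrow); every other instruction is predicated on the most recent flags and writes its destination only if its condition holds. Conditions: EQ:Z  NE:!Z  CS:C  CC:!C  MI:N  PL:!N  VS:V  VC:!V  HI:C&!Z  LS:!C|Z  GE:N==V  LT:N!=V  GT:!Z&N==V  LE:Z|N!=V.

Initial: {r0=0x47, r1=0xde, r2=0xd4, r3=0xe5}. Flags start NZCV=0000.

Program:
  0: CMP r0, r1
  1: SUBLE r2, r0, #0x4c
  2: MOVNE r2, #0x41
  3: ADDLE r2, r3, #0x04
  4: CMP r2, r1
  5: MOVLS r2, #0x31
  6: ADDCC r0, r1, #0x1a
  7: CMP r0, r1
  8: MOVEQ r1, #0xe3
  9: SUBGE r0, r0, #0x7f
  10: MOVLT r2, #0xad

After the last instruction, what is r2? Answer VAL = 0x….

VAL = 0x31

0: ✓ CMP  NZCV=0000
1: · SUBLE
2: ✓ MOVNE  r2←0x41
3: · ADDLE
4: ✓ CMP  NZCV=0000
5: ✓ MOVLS  r2←0x31
6: ✓ ADDCC  r0←0xf8
7: ✓ CMP  NZCV=0010
8: · MOVEQ
9: ✓ SUBGE  r0←0x79
10: · MOVLT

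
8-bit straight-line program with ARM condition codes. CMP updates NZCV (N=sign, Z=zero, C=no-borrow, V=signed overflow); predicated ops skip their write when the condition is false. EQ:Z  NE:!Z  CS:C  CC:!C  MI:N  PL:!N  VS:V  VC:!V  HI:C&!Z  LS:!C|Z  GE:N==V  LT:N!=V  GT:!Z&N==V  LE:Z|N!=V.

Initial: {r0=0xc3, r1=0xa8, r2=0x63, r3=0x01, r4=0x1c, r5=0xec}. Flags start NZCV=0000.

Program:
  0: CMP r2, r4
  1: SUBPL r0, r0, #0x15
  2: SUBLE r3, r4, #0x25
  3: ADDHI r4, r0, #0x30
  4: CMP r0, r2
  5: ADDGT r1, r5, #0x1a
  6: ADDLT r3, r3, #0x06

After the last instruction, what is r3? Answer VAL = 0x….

[0] flags=0010 → (cmp)
[1] flags=0010 PL?T → r0=0xae
[2] flags=0010 LE?F → skip
[3] flags=0010 HI?T → r4=0xde
[4] flags=0011 → (cmp)
[5] flags=0011 GT?F → skip
[6] flags=0011 LT?T → r3=0x07

VAL = 0x07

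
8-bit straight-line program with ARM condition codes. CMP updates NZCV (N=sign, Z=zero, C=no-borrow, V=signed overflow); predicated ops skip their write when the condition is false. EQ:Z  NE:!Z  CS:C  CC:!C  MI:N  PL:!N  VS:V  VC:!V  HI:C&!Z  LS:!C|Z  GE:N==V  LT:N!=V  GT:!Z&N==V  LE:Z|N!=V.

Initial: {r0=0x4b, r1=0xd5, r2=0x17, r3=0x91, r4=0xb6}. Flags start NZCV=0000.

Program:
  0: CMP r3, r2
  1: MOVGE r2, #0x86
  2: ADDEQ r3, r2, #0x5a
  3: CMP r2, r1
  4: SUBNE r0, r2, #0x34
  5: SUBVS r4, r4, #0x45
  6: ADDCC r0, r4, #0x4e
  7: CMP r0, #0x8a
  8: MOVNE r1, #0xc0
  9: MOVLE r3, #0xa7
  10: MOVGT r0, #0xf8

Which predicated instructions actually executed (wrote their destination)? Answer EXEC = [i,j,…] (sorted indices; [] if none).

EXEC = [4,6,8,10]

[0] flags=0011 → (cmp)
[1] flags=0011 GE?F → skip
[2] flags=0011 EQ?F → skip
[3] flags=0000 → (cmp)
[4] flags=0000 NE?T → r0=0xe3
[5] flags=0000 VS?F → skip
[6] flags=0000 CC?T → r0=0x04
[7] flags=0000 → (cmp)
[8] flags=0000 NE?T → r1=0xc0
[9] flags=0000 LE?F → skip
[10] flags=0000 GT?T → r0=0xf8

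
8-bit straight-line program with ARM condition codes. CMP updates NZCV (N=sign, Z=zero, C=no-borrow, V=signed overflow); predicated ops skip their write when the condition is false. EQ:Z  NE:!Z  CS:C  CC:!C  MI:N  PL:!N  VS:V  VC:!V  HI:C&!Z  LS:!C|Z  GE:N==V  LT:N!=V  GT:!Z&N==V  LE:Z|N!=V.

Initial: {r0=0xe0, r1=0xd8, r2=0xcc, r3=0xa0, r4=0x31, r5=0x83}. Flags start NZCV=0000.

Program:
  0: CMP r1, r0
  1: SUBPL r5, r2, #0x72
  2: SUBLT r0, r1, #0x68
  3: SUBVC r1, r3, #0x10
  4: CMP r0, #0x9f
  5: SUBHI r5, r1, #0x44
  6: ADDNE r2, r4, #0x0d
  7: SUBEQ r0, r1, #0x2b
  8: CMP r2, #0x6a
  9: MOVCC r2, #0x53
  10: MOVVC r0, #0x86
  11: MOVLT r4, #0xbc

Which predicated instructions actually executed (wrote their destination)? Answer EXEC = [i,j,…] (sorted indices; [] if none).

0: ✓ CMP  NZCV=1000
1: · SUBPL
2: ✓ SUBLT  r0←0x70
3: ✓ SUBVC  r1←0x90
4: ✓ CMP  NZCV=1001
5: · SUBHI
6: ✓ ADDNE  r2←0x3e
7: · SUBEQ
8: ✓ CMP  NZCV=1000
9: ✓ MOVCC  r2←0x53
10: ✓ MOVVC  r0←0x86
11: ✓ MOVLT  r4←0xbc

EXEC = [2,3,6,9,10,11]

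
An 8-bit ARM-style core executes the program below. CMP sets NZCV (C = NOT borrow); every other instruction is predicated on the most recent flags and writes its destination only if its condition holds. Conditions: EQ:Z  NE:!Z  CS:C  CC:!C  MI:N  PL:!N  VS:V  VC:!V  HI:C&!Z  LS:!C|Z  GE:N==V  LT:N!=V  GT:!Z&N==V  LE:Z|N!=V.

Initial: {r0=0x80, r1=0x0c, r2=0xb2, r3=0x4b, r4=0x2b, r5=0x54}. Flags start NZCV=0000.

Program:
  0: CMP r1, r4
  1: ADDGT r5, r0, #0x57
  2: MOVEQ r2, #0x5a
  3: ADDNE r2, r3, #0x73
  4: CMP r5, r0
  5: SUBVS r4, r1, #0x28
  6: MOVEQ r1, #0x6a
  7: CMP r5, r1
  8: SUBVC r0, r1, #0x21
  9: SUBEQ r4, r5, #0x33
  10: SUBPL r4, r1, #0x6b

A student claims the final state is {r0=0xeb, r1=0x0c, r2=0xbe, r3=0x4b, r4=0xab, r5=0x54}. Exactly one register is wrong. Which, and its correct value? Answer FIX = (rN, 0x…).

FIX = (r4, 0xa1)

0: ✓ CMP  NZCV=1000
1: · ADDGT
2: · MOVEQ
3: ✓ ADDNE  r2←0xbe
4: ✓ CMP  NZCV=1001
5: ✓ SUBVS  r4←0xe4
6: · MOVEQ
7: ✓ CMP  NZCV=0010
8: ✓ SUBVC  r0←0xeb
9: · SUBEQ
10: ✓ SUBPL  r4←0xa1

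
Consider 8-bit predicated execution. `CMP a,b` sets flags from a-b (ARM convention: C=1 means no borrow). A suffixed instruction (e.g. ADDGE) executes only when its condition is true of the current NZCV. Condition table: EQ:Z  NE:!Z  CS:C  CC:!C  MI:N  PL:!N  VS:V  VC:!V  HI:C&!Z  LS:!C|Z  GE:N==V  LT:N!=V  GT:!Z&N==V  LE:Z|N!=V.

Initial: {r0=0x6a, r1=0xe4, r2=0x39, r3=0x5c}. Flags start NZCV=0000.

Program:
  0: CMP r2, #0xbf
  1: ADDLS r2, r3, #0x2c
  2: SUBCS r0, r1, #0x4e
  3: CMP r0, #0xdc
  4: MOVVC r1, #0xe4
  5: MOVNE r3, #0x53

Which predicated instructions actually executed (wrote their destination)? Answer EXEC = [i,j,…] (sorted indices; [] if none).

EXEC = [1,5]

0: ✓ CMP  NZCV=0000
1: ✓ ADDLS  r2←0x88
2: · SUBCS
3: ✓ CMP  NZCV=1001
4: · MOVVC
5: ✓ MOVNE  r3←0x53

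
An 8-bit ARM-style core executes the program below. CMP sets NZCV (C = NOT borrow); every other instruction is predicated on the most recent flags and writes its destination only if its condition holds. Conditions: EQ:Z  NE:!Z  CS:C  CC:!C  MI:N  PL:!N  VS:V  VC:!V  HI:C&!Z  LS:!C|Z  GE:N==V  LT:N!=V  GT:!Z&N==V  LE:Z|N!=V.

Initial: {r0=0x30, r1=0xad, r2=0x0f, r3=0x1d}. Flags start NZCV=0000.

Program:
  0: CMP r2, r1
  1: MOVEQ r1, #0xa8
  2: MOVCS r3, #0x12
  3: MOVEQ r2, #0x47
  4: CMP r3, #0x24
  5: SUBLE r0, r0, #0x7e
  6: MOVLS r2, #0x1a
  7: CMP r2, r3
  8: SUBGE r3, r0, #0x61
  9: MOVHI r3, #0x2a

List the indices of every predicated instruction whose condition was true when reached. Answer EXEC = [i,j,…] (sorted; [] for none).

[0] flags=0000 → (cmp)
[1] flags=0000 EQ?F → skip
[2] flags=0000 CS?F → skip
[3] flags=0000 EQ?F → skip
[4] flags=1000 → (cmp)
[5] flags=1000 LE?T → r0=0xb2
[6] flags=1000 LS?T → r2=0x1a
[7] flags=1000 → (cmp)
[8] flags=1000 GE?F → skip
[9] flags=1000 HI?F → skip

EXEC = [5,6]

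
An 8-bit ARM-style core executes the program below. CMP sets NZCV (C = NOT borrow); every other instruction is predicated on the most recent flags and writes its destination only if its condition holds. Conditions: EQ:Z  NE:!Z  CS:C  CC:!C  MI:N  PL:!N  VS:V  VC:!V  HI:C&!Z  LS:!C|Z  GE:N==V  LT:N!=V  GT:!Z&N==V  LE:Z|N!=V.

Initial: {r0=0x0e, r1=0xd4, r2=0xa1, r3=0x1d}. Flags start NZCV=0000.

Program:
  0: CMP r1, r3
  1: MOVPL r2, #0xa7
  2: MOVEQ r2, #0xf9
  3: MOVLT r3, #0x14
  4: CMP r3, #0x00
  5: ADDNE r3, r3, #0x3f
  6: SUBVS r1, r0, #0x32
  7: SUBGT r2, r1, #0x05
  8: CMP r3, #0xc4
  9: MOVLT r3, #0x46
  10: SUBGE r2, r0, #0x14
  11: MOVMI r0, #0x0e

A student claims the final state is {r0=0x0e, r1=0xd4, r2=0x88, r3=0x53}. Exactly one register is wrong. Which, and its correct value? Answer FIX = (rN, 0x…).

[0] flags=1010 → (cmp)
[1] flags=1010 PL?F → skip
[2] flags=1010 EQ?F → skip
[3] flags=1010 LT?T → r3=0x14
[4] flags=0010 → (cmp)
[5] flags=0010 NE?T → r3=0x53
[6] flags=0010 VS?F → skip
[7] flags=0010 GT?T → r2=0xcf
[8] flags=1001 → (cmp)
[9] flags=1001 LT?F → skip
[10] flags=1001 GE?T → r2=0xfa
[11] flags=1001 MI?T → r0=0x0e

FIX = (r2, 0xfa)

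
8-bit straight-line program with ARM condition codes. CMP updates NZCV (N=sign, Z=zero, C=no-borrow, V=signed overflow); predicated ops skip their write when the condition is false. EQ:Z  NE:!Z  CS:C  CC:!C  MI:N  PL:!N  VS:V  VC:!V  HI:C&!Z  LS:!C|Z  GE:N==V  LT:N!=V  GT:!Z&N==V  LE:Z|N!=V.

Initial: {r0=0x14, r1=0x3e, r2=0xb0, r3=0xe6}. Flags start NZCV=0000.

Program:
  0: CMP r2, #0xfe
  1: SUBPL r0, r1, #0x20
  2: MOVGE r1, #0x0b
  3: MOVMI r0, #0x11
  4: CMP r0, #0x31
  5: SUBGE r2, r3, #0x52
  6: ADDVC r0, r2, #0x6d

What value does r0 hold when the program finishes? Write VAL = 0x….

VAL = 0x1d

[0] flags=1000 → (cmp)
[1] flags=1000 PL?F → skip
[2] flags=1000 GE?F → skip
[3] flags=1000 MI?T → r0=0x11
[4] flags=1000 → (cmp)
[5] flags=1000 GE?F → skip
[6] flags=1000 VC?T → r0=0x1d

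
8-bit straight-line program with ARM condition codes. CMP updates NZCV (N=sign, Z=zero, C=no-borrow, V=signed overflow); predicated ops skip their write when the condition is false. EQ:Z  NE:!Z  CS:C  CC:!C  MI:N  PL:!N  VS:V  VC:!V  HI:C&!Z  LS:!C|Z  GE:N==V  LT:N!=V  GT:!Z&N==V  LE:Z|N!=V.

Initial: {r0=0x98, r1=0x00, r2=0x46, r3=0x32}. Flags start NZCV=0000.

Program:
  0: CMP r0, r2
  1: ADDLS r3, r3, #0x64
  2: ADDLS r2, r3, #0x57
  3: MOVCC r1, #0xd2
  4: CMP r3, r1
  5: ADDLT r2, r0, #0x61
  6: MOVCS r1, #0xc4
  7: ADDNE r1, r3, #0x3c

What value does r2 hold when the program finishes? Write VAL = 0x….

VAL = 0x46

[0] flags=0011 → (cmp)
[1] flags=0011 LS?F → skip
[2] flags=0011 LS?F → skip
[3] flags=0011 CC?F → skip
[4] flags=0010 → (cmp)
[5] flags=0010 LT?F → skip
[6] flags=0010 CS?T → r1=0xc4
[7] flags=0010 NE?T → r1=0x6e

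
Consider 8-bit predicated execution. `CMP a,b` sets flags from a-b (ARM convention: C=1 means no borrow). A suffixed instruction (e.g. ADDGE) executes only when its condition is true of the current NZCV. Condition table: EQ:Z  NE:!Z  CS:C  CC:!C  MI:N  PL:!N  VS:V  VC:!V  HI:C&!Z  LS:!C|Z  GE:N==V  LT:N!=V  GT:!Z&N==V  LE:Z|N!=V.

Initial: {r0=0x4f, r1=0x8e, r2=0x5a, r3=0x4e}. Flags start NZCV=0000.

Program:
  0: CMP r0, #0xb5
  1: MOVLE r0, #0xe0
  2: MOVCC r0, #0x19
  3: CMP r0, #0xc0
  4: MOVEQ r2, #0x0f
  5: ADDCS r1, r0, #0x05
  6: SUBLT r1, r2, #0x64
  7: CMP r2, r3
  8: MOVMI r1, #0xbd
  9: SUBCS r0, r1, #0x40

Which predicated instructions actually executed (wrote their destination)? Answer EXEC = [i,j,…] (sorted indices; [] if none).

0: ✓ CMP  NZCV=1001
1: · MOVLE
2: ✓ MOVCC  r0←0x19
3: ✓ CMP  NZCV=0000
4: · MOVEQ
5: · ADDCS
6: · SUBLT
7: ✓ CMP  NZCV=0010
8: · MOVMI
9: ✓ SUBCS  r0←0x4e

EXEC = [2,9]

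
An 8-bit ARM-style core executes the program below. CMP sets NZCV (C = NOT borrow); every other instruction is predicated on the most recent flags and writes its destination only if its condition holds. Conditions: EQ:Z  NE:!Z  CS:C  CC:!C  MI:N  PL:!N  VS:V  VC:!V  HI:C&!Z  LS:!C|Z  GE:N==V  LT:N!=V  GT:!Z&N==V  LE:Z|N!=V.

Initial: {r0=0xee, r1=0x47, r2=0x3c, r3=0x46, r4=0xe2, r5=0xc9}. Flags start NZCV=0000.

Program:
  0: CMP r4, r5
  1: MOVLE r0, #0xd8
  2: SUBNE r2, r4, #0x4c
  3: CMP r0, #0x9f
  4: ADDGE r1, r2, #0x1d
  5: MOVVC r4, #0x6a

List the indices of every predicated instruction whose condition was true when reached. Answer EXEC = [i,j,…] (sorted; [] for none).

EXEC = [2,4,5]

0: ✓ CMP  NZCV=0010
1: · MOVLE
2: ✓ SUBNE  r2←0x96
3: ✓ CMP  NZCV=0010
4: ✓ ADDGE  r1←0xb3
5: ✓ MOVVC  r4←0x6a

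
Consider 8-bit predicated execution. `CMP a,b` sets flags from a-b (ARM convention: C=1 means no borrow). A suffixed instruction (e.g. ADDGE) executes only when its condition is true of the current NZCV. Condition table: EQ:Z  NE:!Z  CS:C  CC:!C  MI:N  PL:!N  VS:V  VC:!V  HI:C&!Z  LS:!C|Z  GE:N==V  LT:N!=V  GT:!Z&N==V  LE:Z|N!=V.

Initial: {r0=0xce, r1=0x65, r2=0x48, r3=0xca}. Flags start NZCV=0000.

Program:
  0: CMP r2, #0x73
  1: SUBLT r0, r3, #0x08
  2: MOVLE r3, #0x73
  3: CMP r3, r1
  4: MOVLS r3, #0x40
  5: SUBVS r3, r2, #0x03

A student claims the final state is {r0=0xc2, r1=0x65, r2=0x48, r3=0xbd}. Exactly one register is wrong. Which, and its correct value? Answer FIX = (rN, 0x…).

FIX = (r3, 0x73)

[0] flags=1000 → (cmp)
[1] flags=1000 LT?T → r0=0xc2
[2] flags=1000 LE?T → r3=0x73
[3] flags=0010 → (cmp)
[4] flags=0010 LS?F → skip
[5] flags=0010 VS?F → skip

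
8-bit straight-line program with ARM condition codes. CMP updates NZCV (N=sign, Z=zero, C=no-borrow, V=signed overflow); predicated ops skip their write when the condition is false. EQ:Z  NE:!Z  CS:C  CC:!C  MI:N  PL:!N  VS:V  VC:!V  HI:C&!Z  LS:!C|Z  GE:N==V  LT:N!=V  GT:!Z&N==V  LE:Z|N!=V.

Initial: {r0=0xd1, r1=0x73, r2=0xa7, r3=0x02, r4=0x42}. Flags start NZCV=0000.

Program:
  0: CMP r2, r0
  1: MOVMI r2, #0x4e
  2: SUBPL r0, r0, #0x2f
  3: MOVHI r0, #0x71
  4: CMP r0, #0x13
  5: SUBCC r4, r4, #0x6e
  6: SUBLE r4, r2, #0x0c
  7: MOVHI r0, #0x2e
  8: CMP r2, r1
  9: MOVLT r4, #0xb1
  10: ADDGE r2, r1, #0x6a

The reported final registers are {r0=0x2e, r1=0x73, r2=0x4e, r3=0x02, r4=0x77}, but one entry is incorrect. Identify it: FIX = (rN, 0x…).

FIX = (r4, 0xb1)

0: ✓ CMP  NZCV=1000
1: ✓ MOVMI  r2←0x4e
2: · SUBPL
3: · MOVHI
4: ✓ CMP  NZCV=1010
5: · SUBCC
6: ✓ SUBLE  r4←0x42
7: ✓ MOVHI  r0←0x2e
8: ✓ CMP  NZCV=1000
9: ✓ MOVLT  r4←0xb1
10: · ADDGE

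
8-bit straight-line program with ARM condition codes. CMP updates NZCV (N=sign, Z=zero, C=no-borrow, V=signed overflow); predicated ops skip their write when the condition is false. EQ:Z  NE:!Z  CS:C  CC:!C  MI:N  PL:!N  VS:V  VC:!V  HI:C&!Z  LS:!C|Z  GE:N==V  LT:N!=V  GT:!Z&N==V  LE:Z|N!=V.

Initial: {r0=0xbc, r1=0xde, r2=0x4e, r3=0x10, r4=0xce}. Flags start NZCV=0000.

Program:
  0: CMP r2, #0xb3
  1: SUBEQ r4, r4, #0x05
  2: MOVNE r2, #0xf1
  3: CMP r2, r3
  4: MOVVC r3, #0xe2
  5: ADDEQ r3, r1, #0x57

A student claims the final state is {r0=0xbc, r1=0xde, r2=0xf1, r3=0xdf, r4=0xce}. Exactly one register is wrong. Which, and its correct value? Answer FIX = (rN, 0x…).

[0] flags=1001 → (cmp)
[1] flags=1001 EQ?F → skip
[2] flags=1001 NE?T → r2=0xf1
[3] flags=1010 → (cmp)
[4] flags=1010 VC?T → r3=0xe2
[5] flags=1010 EQ?F → skip

FIX = (r3, 0xe2)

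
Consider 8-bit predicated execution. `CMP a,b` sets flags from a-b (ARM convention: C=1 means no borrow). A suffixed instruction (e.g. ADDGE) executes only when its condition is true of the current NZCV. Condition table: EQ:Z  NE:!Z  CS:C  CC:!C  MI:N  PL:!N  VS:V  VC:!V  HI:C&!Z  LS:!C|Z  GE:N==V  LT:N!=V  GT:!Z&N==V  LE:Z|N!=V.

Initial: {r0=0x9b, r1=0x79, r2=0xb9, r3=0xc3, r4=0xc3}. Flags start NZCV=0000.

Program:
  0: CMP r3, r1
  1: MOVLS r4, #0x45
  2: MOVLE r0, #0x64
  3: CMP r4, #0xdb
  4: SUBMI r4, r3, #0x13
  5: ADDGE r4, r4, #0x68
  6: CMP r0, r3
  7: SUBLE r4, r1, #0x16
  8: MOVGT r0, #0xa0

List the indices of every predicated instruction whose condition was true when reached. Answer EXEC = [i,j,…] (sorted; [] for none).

EXEC = [2,4,8]

0: ✓ CMP  NZCV=0011
1: · MOVLS
2: ✓ MOVLE  r0←0x64
3: ✓ CMP  NZCV=1000
4: ✓ SUBMI  r4←0xb0
5: · ADDGE
6: ✓ CMP  NZCV=1001
7: · SUBLE
8: ✓ MOVGT  r0←0xa0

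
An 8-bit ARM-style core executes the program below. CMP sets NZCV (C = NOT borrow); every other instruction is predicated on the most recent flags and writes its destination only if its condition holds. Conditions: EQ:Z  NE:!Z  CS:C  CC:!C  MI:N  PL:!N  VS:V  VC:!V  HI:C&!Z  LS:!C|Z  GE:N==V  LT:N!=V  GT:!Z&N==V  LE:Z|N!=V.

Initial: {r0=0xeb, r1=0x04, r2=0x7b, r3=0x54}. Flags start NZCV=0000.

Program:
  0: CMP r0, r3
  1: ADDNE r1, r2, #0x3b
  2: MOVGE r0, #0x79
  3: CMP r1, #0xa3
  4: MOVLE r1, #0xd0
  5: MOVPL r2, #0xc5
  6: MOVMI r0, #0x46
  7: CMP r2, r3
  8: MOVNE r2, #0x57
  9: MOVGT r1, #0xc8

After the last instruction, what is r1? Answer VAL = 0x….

VAL = 0xb6

0: ✓ CMP  NZCV=1010
1: ✓ ADDNE  r1←0xb6
2: · MOVGE
3: ✓ CMP  NZCV=0010
4: · MOVLE
5: ✓ MOVPL  r2←0xc5
6: · MOVMI
7: ✓ CMP  NZCV=0011
8: ✓ MOVNE  r2←0x57
9: · MOVGT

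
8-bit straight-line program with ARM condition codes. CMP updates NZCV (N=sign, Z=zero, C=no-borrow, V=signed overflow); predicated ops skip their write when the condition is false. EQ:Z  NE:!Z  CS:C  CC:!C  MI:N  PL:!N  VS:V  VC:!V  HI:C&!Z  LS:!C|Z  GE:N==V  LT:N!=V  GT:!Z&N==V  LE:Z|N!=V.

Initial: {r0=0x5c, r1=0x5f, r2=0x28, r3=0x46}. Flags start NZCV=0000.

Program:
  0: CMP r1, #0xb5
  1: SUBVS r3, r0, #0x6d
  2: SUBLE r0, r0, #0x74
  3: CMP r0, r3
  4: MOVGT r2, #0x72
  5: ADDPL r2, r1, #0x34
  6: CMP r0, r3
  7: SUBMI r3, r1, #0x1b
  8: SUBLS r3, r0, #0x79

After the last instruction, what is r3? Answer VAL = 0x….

VAL = 0xe3

0: ✓ CMP  NZCV=1001
1: ✓ SUBVS  r3←0xef
2: · SUBLE
3: ✓ CMP  NZCV=0000
4: ✓ MOVGT  r2←0x72
5: ✓ ADDPL  r2←0x93
6: ✓ CMP  NZCV=0000
7: · SUBMI
8: ✓ SUBLS  r3←0xe3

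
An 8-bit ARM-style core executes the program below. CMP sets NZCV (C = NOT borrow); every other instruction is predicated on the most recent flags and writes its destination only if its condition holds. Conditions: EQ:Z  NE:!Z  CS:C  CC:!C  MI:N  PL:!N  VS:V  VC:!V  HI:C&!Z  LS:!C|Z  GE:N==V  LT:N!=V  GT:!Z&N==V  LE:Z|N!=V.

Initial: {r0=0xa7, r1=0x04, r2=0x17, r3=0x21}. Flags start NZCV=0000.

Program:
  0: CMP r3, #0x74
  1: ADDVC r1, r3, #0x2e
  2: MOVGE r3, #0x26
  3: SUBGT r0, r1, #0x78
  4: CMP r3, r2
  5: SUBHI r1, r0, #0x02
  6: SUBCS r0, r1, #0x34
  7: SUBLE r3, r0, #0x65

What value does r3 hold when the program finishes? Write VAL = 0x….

[0] flags=1000 → (cmp)
[1] flags=1000 VC?T → r1=0x4f
[2] flags=1000 GE?F → skip
[3] flags=1000 GT?F → skip
[4] flags=0010 → (cmp)
[5] flags=0010 HI?T → r1=0xa5
[6] flags=0010 CS?T → r0=0x71
[7] flags=0010 LE?F → skip

VAL = 0x21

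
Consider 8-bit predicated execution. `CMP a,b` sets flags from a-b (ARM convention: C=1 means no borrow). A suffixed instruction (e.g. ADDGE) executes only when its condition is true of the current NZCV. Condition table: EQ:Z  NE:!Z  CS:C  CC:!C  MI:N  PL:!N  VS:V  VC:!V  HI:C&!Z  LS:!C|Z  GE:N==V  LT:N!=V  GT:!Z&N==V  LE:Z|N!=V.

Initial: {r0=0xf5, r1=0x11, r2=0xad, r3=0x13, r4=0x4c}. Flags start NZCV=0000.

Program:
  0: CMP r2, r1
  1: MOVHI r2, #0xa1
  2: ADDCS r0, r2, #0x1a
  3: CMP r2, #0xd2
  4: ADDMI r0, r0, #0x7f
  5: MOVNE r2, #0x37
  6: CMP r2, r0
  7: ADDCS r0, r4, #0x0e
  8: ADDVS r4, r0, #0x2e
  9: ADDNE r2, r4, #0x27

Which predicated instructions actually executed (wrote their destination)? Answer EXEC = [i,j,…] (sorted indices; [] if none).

0: ✓ CMP  NZCV=1010
1: ✓ MOVHI  r2←0xa1
2: ✓ ADDCS  r0←0xbb
3: ✓ CMP  NZCV=1000
4: ✓ ADDMI  r0←0x3a
5: ✓ MOVNE  r2←0x37
6: ✓ CMP  NZCV=1000
7: · ADDCS
8: · ADDVS
9: ✓ ADDNE  r2←0x73

EXEC = [1,2,4,5,9]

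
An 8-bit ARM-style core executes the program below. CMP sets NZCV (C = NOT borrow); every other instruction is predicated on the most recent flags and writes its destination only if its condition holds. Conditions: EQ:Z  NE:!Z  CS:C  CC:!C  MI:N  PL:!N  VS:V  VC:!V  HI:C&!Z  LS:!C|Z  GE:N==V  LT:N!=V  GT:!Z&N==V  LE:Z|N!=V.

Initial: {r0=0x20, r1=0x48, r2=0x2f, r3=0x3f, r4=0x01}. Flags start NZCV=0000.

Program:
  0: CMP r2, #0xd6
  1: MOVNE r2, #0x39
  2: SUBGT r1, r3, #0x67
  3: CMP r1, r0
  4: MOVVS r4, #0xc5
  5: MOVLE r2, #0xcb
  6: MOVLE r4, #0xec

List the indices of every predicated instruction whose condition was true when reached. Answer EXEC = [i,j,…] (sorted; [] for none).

EXEC = [1,2,5,6]

[0] flags=0000 → (cmp)
[1] flags=0000 NE?T → r2=0x39
[2] flags=0000 GT?T → r1=0xd8
[3] flags=1010 → (cmp)
[4] flags=1010 VS?F → skip
[5] flags=1010 LE?T → r2=0xcb
[6] flags=1010 LE?T → r4=0xec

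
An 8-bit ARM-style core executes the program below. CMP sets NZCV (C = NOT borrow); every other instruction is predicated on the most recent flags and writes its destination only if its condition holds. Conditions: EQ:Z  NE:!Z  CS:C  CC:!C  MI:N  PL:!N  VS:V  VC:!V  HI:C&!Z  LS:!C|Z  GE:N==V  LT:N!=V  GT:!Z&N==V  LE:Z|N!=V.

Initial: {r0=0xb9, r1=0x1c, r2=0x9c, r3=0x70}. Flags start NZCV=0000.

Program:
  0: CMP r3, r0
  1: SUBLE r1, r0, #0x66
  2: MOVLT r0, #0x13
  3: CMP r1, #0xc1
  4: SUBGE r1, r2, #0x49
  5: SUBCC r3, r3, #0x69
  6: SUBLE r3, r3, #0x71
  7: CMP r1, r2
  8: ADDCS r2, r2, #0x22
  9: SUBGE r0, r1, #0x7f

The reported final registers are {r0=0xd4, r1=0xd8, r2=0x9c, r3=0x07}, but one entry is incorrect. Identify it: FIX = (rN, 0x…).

0: ✓ CMP  NZCV=1001
1: · SUBLE
2: · MOVLT
3: ✓ CMP  NZCV=0000
4: ✓ SUBGE  r1←0x53
5: ✓ SUBCC  r3←0x07
6: · SUBLE
7: ✓ CMP  NZCV=1001
8: · ADDCS
9: ✓ SUBGE  r0←0xd4

FIX = (r1, 0x53)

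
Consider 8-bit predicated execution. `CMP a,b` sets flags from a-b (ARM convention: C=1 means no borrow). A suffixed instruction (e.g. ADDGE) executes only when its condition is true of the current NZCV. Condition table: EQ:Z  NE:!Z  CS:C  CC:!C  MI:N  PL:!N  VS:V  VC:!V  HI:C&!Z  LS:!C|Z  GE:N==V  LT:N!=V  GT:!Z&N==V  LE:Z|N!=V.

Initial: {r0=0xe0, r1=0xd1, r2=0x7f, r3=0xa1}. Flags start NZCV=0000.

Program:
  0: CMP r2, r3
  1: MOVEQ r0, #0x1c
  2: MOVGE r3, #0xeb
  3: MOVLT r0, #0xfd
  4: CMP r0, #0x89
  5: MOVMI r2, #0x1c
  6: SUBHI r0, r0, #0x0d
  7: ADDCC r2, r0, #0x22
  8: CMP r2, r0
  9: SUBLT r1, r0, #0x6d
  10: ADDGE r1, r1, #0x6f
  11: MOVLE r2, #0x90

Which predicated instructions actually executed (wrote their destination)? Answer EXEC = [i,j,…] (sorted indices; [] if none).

0: ✓ CMP  NZCV=1001
1: · MOVEQ
2: ✓ MOVGE  r3←0xeb
3: · MOVLT
4: ✓ CMP  NZCV=0010
5: · MOVMI
6: ✓ SUBHI  r0←0xd3
7: · ADDCC
8: ✓ CMP  NZCV=1001
9: · SUBLT
10: ✓ ADDGE  r1←0x40
11: · MOVLE

EXEC = [2,6,10]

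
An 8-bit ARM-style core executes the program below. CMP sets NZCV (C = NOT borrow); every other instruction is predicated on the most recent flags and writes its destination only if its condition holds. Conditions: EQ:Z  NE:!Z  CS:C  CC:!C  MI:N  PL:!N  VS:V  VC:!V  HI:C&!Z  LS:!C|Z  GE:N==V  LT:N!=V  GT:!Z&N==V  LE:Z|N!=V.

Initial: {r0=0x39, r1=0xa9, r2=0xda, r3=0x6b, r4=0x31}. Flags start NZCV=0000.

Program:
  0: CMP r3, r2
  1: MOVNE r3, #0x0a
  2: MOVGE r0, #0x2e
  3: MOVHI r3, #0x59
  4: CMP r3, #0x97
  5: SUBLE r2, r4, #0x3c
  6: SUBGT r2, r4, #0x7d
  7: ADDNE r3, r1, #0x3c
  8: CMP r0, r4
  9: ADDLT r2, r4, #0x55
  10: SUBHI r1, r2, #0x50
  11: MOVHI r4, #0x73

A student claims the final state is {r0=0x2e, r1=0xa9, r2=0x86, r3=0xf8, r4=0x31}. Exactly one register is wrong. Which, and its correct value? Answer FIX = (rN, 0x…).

0: ✓ CMP  NZCV=1001
1: ✓ MOVNE  r3←0x0a
2: ✓ MOVGE  r0←0x2e
3: · MOVHI
4: ✓ CMP  NZCV=0000
5: · SUBLE
6: ✓ SUBGT  r2←0xb4
7: ✓ ADDNE  r3←0xe5
8: ✓ CMP  NZCV=1000
9: ✓ ADDLT  r2←0x86
10: · SUBHI
11: · MOVHI

FIX = (r3, 0xe5)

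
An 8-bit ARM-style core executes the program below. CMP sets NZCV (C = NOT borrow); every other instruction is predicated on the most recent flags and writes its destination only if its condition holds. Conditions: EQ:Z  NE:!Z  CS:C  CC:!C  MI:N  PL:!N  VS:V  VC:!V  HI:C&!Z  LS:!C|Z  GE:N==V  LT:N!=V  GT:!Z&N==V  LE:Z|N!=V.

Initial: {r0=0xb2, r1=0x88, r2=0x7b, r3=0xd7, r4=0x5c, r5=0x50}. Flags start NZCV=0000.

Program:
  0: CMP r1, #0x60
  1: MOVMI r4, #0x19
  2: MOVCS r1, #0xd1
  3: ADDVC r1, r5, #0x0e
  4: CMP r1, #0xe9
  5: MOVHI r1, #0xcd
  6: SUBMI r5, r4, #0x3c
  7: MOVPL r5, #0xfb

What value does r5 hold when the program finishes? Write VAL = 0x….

[0] flags=0011 → (cmp)
[1] flags=0011 MI?F → skip
[2] flags=0011 CS?T → r1=0xd1
[3] flags=0011 VC?F → skip
[4] flags=1000 → (cmp)
[5] flags=1000 HI?F → skip
[6] flags=1000 MI?T → r5=0x20
[7] flags=1000 PL?F → skip

VAL = 0x20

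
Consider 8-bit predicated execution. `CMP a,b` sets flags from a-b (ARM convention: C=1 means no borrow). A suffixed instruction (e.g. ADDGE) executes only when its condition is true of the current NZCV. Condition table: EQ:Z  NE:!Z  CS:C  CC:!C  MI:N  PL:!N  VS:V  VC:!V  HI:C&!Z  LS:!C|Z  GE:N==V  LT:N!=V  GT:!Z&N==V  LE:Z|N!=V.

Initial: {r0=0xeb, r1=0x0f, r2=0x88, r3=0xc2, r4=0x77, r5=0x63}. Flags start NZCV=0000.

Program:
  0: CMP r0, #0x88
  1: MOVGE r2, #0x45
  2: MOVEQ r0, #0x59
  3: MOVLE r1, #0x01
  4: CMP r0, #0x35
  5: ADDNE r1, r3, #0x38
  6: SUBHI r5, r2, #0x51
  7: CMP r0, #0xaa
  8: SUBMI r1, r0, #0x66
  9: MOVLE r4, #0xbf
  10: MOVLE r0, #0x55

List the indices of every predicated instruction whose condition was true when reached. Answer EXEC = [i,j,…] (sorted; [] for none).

EXEC = [1,5,6]

0: ✓ CMP  NZCV=0010
1: ✓ MOVGE  r2←0x45
2: · MOVEQ
3: · MOVLE
4: ✓ CMP  NZCV=1010
5: ✓ ADDNE  r1←0xfa
6: ✓ SUBHI  r5←0xf4
7: ✓ CMP  NZCV=0010
8: · SUBMI
9: · MOVLE
10: · MOVLE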